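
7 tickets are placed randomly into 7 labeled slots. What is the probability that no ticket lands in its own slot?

D(n) = (n-1)(D(n-1) + D(n-2)), D(0)=1, D(1)=0.
Building up: D(2)=1, D(3)=2, D(4)=9, D(5)=44, D(6)=265, D(7)=1854.
Total arrangements: 7! = 5040.
Probability = D(7)/7! = 103/280.

Final answer: D(7)/7! = 1854/5040 = 0.367857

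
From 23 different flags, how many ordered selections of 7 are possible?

P(23,7) = 23!/(23-7)! = 23!/16!.

Final answer: P(23,7) = 1235591280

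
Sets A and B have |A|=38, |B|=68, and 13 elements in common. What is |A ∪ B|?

|A union B| = |A| + |B| - |A intersect B| = 38 + 68 - 13.

Final answer: 93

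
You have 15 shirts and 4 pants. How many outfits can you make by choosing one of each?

By the multiplication principle: 15 x 4.

Final answer: 60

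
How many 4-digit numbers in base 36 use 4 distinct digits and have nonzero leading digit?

The leading digit has 35 choices (anything but zero); the next has 35 (anything but the first), then 34, and so on, one fewer each time.
Total: 35 x 35 x 34 x 33.

Final answer: 1374450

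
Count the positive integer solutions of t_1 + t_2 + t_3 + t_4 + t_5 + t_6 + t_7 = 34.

Substitute t'_i = t_i - 1 (so t'_i >= 0). Then sum t'_i = 34 - 7 = 27.
Stars and bars: C(27+7-1, 7-1) = C(33,6).

Final answer: C(33,6) = 1107568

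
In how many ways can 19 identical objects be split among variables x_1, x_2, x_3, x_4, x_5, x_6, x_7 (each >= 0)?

Stars and bars with 19 stars and 6 bars:
C(19+7-1, 7-1) = C(25,6).

Final answer: C(25,6) = 177100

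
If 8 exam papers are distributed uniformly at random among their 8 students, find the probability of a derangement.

D(n) = (n-1)(D(n-1) + D(n-2)), D(0)=1, D(1)=0.
Building up: D(2)=1, D(3)=2, D(4)=9, D(5)=44, D(6)=265, D(7)=1854, D(8)=14833.
Total arrangements: 8! = 40320.
Probability = D(8)/8! = 2119/5760.

Final answer: D(8)/8! = 14833/40320 = 0.367882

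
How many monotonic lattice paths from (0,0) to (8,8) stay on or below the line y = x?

Total monotonic paths to (8,8): C(16,8) = 12870.
Paths that cross above y=x (reflection bijection): C(16,9) = 11440.
Valid Dyck paths: 12870 - 11440.
(Check: C(16,8) - C(16,9) = C(16,8)/9, the Catalan number C_{8}.)

Final answer: C_{8} = 1430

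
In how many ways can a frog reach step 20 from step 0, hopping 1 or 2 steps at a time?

Let f(n) be the number of climbs. Removing the last move (1 or 2 steps) gives f(n) = f(n-1) + f(n-2); base cases f(1)=1, f(2)=2.
Iterating the recurrence: f(1)=1, f(2)=2, f(3)=3, f(4)=5, f(5)=8, f(6)=13, f(7)=21, f(8)=34, f(9)=55, f(10)=89, f(11)=144, f(12)=233, f(13)=377, f(14)=610, f(15)=987, f(16)=1597, f(17)=2584, f(18)=4181, f(19)=6765, f(20)=10946.

Final answer: 10946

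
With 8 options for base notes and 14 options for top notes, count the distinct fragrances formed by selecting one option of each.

By the multiplication principle: 8 x 14.

Final answer: 112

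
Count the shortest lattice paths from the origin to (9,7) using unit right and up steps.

Each path has 9 right steps and 7 up steps in some order (16 steps total).
Choose which 7 of the 16 steps are up: C(16,7).

Final answer: C(16,7) = 11440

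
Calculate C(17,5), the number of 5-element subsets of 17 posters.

C(17,5) = 17!/(5! x 12!).

Final answer: \binom{17}{5} = 6188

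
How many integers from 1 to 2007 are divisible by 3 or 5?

Multiples of 3: 669. Multiples of 5: 401. Of both (lcm=15): 133.
By inclusion-exclusion: 669 + 401 - 133.

Final answer: 937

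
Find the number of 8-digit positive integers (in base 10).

These are the integers in [10^7, 10^8), so the count is 10^8 - 10^7 = 9 x 10^7.

Final answer: 90000000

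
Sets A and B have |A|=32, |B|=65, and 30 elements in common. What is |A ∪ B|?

|A union B| = |A| + |B| - |A intersect B| = 32 + 65 - 30.

Final answer: 67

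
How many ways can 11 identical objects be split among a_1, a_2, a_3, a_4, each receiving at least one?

Substitute a'_i = a_i - 1 (so a'_i >= 0). Then sum a'_i = 11 - 4 = 7.
Stars and bars: C(7+4-1, 4-1) = C(10,3).

Final answer: C(10,3) = 120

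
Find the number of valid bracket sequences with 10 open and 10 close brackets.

This is a standard Catalan-number count: the answer is C_n. Here n = 10 (pairs).
C_n = (2n)!/(n!(n+1)!), so C_{10} = 20!/(10! x 11!) = C(20,10)/11 = 184756/11.

Final answer: C_{10} = 16796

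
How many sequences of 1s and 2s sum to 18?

Condition on the final move: it is a 1-step (f(n-1) ways to get there) or a 2-step (f(n-2) ways), so f(n) = f(n-1) + f(n-2), with f(1)=1, f(2)=2.
Computing successive values: f(1)=1, f(2)=2, f(3)=3, f(4)=5, f(5)=8, f(6)=13, f(7)=21, f(8)=34, f(9)=55, f(10)=89, f(11)=144, f(12)=233, f(13)=377, f(14)=610, f(15)=987, f(16)=1597, f(17)=2584, f(18)=4181.

Final answer: 4181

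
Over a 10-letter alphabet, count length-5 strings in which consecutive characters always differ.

Let g(n) count such strings. g(1) = 10, and each valid string of length n-1 extends in 9 ways (any symbol but the last), so g(n) = 9 g(n-1).
Total: g(5) = 10 x 9^4.

Final answer: 10 x 9^{4} = 65610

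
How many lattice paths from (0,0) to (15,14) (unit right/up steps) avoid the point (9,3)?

Total paths to (15,14): C(29,14) = 77558760.
Paths through (9,3): C(12,3) x C(17,11) = 2722720.
Avoiding (9,3): 77558760 - 2722720.

Final answer: 74836040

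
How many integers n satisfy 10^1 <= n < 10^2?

First digit: 9 choices (1-9). Each of the remaining 1 digit: 10 choices.
Total: 9 x 10^1.

Final answer: 90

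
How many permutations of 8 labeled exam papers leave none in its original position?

D(n) = (n-1)(D(n-1) + D(n-2)), D(0)=1, D(1)=0.
D(2) = 1 x (0 + 1) = 1
D(3) = 2 x (1 + 0) = 2
D(4) = 3 x (2 + 1) = 9
D(5) = 4 x (9 + 2) = 44
D(6) = 5 x (44 + 9) = 265
D(7) = 6 x (265 + 44) = 1854
D(8) = 7 x (D(7) + D(6)) = 7 x (1854 + 265)

Final answer: D(8) = 14833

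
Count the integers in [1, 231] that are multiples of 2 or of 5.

Multiples of 2: 115. Multiples of 5: 46. Of both (lcm=10): 23.
By inclusion-exclusion: 115 + 46 - 23.

Final answer: 138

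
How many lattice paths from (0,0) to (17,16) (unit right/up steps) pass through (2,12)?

Paths (0,0)->(2,12): C(14,12) = 91.
Paths (2,12)->(17,16): C(19,4) = 3876.
By multiplication principle: 91 x 3876.

Final answer: 352716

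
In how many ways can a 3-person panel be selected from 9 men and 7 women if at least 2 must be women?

Sum over valid woman counts:
C(7,2)C(9,1) = 189
C(7,3)C(9,0) = 35
Total: 189 + 35.

Final answer: 224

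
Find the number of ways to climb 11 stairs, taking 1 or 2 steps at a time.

Let f(n) be the number of climbs. Removing the last move (1 or 2 steps) gives f(n) = f(n-1) + f(n-2); base cases f(1)=1, f(2)=2.
Building up term by term: f(1)=1, f(2)=2, f(3)=3, f(4)=5, f(5)=8, f(6)=13, f(7)=21, f(8)=34, f(9)=55, f(10)=89, f(11)=144.

Final answer: 144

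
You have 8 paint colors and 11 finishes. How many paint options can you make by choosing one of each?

By the multiplication principle: 8 x 11.

Final answer: 88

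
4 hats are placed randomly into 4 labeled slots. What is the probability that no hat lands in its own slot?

Use the recurrence D(n) = (n-1)(D(n-1) + D(n-2)) with D(0)=1, D(1)=0.
Building up: D(2)=1, D(3)=2, D(4)=9.
Total arrangements: 4! = 24.
Probability = D(4)/4! = 3/8.

Final answer: D(4)/4! = 9/24 = 0.375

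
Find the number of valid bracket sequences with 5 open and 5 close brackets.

This is a standard Catalan-number count: the answer is C_n. Here n = 5 (pairs).
Using C_0 = 1 and C_(k+1) = C_k x 2(2k+1)/(k+2), build up term by term: C_1=1, C_2=2, C_3=5, C_4=14, C_5=42.

Final answer: C_{5} = 42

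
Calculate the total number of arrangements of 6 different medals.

The number of ways to arrange 6 distinct objects is 6!.

Final answer: 6! = 720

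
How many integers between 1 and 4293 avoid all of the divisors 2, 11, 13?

|div by 2|=2146, |div by 11|=390, |div by 13|=330.
|div by 2&11|=195, |div by 2&13|=165, |div by 11&13|=30, |div by all|=15.
By inclusion-exclusion, divisible by at least one: 2146+390+330-195-165-30+15 = 2491.
Not divisible by any: 4293 - 2491.

Final answer: 1802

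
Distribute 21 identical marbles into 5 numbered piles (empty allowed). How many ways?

Stars and bars: C(n+k-1, k-1) = C(25,4).

Final answer: C(25,4) = 12650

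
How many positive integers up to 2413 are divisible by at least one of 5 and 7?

Multiples of 5: 482. Multiples of 7: 344. Of both (lcm=35): 68.
By inclusion-exclusion: 482 + 344 - 68.

Final answer: 758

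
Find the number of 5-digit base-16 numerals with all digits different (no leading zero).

The leading digit has 15 choices (anything but zero); the next has 15 (anything but the first), then 14, and so on, one fewer each time.
Total: 15 x 15 x 14 x 13 x 12.

Final answer: 491400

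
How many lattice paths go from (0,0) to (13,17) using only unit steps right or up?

Each path has 13 right steps and 17 up steps in some order (30 steps total).
Choose which 17 of the 30 steps are up: C(30,17).

Final answer: C(30,17) = 119759850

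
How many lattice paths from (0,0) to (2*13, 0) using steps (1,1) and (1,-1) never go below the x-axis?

Total monotonic paths to (13,13): C(26,13) = 10400600.
Paths that cross above y=x (reflection bijection): C(26,14) = 9657700.
Valid Dyck paths: 10400600 - 9657700.
(Equivalently, C_{13} = C(26,13)/14 = 10400600/14.)

Final answer: C_{13} = 742900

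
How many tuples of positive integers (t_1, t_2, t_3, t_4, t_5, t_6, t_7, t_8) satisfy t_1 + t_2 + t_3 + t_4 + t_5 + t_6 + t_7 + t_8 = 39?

Substitute t'_i = t_i - 1 (so t'_i >= 0). Then sum t'_i = 39 - 8 = 31.
Stars and bars: C(31+8-1, 8-1) = C(38,7).

Final answer: C(38,7) = 12620256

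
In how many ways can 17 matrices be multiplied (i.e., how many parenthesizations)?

This is counted by the nth Catalan number C_n. Here n = 17 - 1 = 16.
C_n = C(2n,n)/(n+1), so C_{16} = C(32,16)/17 = 601080390/17.

Final answer: C_{16} = 35357670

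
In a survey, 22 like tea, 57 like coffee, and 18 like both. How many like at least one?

|A union B| = |A| + |B| - |A intersect B| = 22 + 57 - 18.

Final answer: 61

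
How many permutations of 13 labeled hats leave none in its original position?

Use the recurrence D(n) = (n-1)(D(n-1) + D(n-2)) with D(0)=1, D(1)=0.
D(2) = 1 x (0 + 1) = 1
D(3) = 2 x (1 + 0) = 2
D(4) = 3 x (2 + 1) = 9
D(5) = 4 x (9 + 2) = 44
D(6) = 5 x (44 + 9) = 265
D(7) = 6 x (265 + 44) = 1854
D(8) = 7 x (1854 + 265) = 14833
D(9) = 8 x (14833 + 1854) = 133496
D(10) = 9 x (133496 + 14833) = 1334961
D(11) = 10 x (1334961 + 133496) = 14684570
D(12) = 11 x (14684570 + 1334961) = 176214841
D(13) = 12 x (D(12) + D(11)) = 12 x (176214841 + 14684570)

Final answer: D(13) = 2290792932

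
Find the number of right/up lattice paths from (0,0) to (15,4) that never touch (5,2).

Total paths to (15,4): C(19,4) = 3876.
Paths through (5,2): C(7,2) x C(12,2) = 1386.
Avoiding (5,2): 3876 - 1386.

Final answer: 2490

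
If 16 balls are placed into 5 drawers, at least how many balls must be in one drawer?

By the pigeonhole principle: ceiling(16/5).

Final answer: 4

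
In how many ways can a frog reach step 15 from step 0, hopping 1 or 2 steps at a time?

Let f(n) count the ways. The last step is size 1 or 2, so f(n) = f(n-1) + f(n-2) with f(1)=1, f(2)=2.
Building up term by term: f(1)=1, f(2)=2, f(3)=3, f(4)=5, f(5)=8, f(6)=13, f(7)=21, f(8)=34, f(9)=55, f(10)=89, f(11)=144, f(12)=233, f(13)=377, f(14)=610, f(15)=987.

Final answer: 987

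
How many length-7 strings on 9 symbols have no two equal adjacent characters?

First character: 9 choices. Each subsequent: 8 choices (must differ from the previous one).
Total: 9 x 8^6.

Final answer: 9 x 8^{6} = 2359296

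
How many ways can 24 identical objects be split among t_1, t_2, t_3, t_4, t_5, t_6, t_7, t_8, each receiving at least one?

Substitute t'_i = t_i - 1 (so t'_i >= 0). Then sum t'_i = 24 - 8 = 16.
Stars and bars: C(16+8-1, 8-1) = C(23,7).

Final answer: C(23,7) = 245157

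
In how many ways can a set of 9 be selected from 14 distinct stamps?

C(14,9) = 14!/(9! x 5!).

Final answer: \binom{14}{9} = 2002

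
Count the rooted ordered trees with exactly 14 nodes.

This is counted by the nth Catalan number C_n. Here n = 14 - 1 = 13.
C_n = C(2n,n) - C(2n,n+1), so C_{13} = C(26,13) - C(26,14) = 10400600 - 9657700.

Final answer: C_{13} = 742900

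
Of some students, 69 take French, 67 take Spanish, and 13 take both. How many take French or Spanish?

|A union B| = |A| + |B| - |A intersect B| = 69 + 67 - 13.

Final answer: 123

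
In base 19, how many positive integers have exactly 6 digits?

In base 19, the leading digit has 18 choices (1..18); each of the remaining 5 digits has 19 choices.
Total: 18 x 19^5.

Final answer: 44569782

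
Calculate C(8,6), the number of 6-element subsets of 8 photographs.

C(8,6) = 8!/(6! x 2!).

Final answer: \binom{8}{6} = 28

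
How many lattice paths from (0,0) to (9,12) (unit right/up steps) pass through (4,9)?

Paths (0,0)->(4,9): C(13,9) = 715.
Paths (4,9)->(9,12): C(8,3) = 56.
By multiplication principle: 715 x 56.

Final answer: 40040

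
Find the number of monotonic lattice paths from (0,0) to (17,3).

Each path has 17 right steps and 3 up steps in some order (20 steps total).
Choose which 3 of the 20 steps are up: C(20,3).

Final answer: C(20,3) = 1140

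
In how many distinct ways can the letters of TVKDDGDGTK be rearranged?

Letters (D:3, G:2, K:2, T:2, V:1). Total letters: 10.
Permutations = 10!/(3! x 2! x 2! x 2!).

Final answer: 75600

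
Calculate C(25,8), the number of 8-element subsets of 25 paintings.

C(25,8) = 25!/(8! x 17!).

Final answer: \binom{25}{8} = 1081575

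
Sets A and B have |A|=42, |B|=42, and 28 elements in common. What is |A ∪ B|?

|A union B| = |A| + |B| - |A intersect B| = 42 + 42 - 28.

Final answer: 56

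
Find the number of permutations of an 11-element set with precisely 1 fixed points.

Choose which 1 elements are fixed: C(11,1) = 11.
Derange the remaining 10 using D(j) = (j-1)(D(j-1) + D(j-2)), D(0)=1, D(1)=0: D(2)=1, D(3)=2, D(4)=9, D(5)=44, D(6)=265, D(7)=1854, D(8)=14833, D(9)=133496, D(10)=1334961.
Total: 11 x 1334961.

Final answer: C(11,1) D(10) = 14684571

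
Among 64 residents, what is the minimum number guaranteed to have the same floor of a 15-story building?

There are 15 possible values for floor of a 15-story building. With 64 residents and 15 categories, by pigeonhole: ceiling(64/15).

Final answer: 5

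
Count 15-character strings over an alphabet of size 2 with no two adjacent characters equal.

Let g(n) count such strings. g(1) = 2, and each valid string of length n-1 extends in 1 ways (any symbol but the last), so g(n) = 1 g(n-1).
Total: g(15) = 2 x 1^14.

Final answer: 2 x 1^{14} = 2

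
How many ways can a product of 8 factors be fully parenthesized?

This is a standard Catalan-number count: the answer is C_n. Here n = 8 - 1 = 7.
C_n = C(2n,n) - C(2n,n+1), so C_{7} = C(14,7) - C(14,8) = 3432 - 3003.

Final answer: C_{7} = 429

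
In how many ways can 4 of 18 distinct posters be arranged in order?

P(18,4) = 18!/(18-4)! = 18!/14!.

Final answer: P(18,4) = 73440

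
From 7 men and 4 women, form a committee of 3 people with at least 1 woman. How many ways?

Sum over valid woman counts:
C(4,1)C(7,2) = 84
C(4,2)C(7,1) = 42
C(4,3)C(7,0) = 4
Total: 84 + 42 + 4.

Final answer: 130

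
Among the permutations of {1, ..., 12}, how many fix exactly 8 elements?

Choose which 8 elements are fixed: C(12,8) = 495.
Derange the remaining 4 using D(j) = (j-1)(D(j-1) + D(j-2)), D(0)=1, D(1)=0: D(2)=1, D(3)=2, D(4)=9.
Total: 495 x 9.

Final answer: C(12,8) D(4) = 4455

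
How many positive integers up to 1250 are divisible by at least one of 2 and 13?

Multiples of 2: 625. Multiples of 13: 96. Of both (lcm=26): 48.
By inclusion-exclusion: 625 + 96 - 48.

Final answer: 673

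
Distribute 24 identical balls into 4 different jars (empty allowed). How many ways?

Stars and bars: C(n+k-1, k-1) = C(27,3).

Final answer: C(27,3) = 2925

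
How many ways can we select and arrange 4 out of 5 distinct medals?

P(5,4) = 5!/(5-4)! = 5!/1!.

Final answer: P(5,4) = 120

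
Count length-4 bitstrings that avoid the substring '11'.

Let a(n) count valid strings. If the last bit is 0 the prefix is any valid string of length n-1; if it is 1 the string must end in 01 with a valid prefix of length n-2. So a(n) = a(n-1) + a(n-2), a(1)=2, a(2)=3.
Computing successive values: a(1)=2, a(2)=3, a(3)=5, a(4)=8.

Final answer: 8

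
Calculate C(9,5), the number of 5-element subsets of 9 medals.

C(9,5) = 9!/(5! x 4!).

Final answer: \binom{9}{5} = 126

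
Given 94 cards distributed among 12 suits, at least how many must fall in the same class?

By pigeonhole with 94 objects and 12 categories: ceiling(94/12).

Final answer: 8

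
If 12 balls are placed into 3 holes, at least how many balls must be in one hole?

By the pigeonhole principle: ceiling(12/3).

Final answer: 4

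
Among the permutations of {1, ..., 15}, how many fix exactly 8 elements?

Choose which 8 elements are fixed: C(15,8) = 6435.
Derange the remaining 7 using D(j) = (j-1)(D(j-1) + D(j-2)), D(0)=1, D(1)=0: D(2)=1, D(3)=2, D(4)=9, D(5)=44, D(6)=265, D(7)=1854.
Total: 6435 x 1854.

Final answer: C(15,8) D(7) = 11930490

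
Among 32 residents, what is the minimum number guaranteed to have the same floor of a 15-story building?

There are 15 possible values for floor of a 15-story building. With 32 residents and 15 categories, by pigeonhole: ceiling(32/15).

Final answer: 3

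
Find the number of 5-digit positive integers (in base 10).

First digit: 9 choices (1-9). Each of the remaining 4 digits: 10 choices.
Total: 9 x 10^4.

Final answer: 90000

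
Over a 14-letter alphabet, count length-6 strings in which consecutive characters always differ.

Let g(n) count such strings. g(1) = 14, and each valid string of length n-1 extends in 13 ways (any symbol but the last), so g(n) = 13 g(n-1).
Total: g(6) = 14 x 13^5.

Final answer: 14 x 13^{5} = 5198102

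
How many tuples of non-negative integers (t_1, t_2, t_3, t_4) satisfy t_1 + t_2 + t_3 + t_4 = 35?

Stars and bars with 35 stars and 3 bars:
C(35+4-1, 4-1) = C(38,3).

Final answer: C(38,3) = 8436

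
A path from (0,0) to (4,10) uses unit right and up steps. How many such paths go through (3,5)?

Paths (0,0)->(3,5): C(8,5) = 56.
Paths (3,5)->(4,10): C(6,5) = 6.
By multiplication principle: 56 x 6.

Final answer: 336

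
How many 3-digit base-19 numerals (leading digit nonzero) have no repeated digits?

First digit: 18 (nonzero). Second: 18 (not first). Third: 17, etc.
Total: 18 x 18 x 17.

Final answer: 5508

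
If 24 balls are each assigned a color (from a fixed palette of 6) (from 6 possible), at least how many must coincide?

There are 6 possible values for color (from a fixed palette of 6). With 24 balls and 6 categories, by pigeonhole: ceiling(24/6).

Final answer: 4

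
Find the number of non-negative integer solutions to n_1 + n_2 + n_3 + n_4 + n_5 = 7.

Stars and bars with 7 stars and 4 bars:
C(7+5-1, 5-1) = C(11,4).

Final answer: C(11,4) = 330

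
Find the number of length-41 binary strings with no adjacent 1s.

Let a(n) count valid strings. If the last bit is 0 the prefix is any valid string of length n-1; if it is 1 the string must end in 01 with a valid prefix of length n-2. So a(n) = a(n-1) + a(n-2), a(1)=2, a(2)=3.
Iterating the recurrence: a(1)=2, a(2)=3, a(3)=5, a(4)=8, a(5)=13, a(6)=21, a(7)=34, a(8)=55, a(9)=89, a(10)=144, a(11)=233, a(12)=377, a(13)=610, a(14)=987, a(15)=1597, a(16)=2584, a(17)=4181, a(18)=6765, a(19)=10946, a(20)=17711, a(21)=28657, a(22)=46368, a(23)=75025, a(24)=121393, a(25)=196418, a(26)=317811, a(27)=514229, a(28)=832040, a(29)=1346269, a(30)=2178309, a(31)=3524578, a(32)=5702887, a(33)=9227465, a(34)=14930352, a(35)=24157817, a(36)=39088169, a(37)=63245986, a(38)=102334155, a(39)=165580141, a(40)=267914296, a(41)=433494437.

Final answer: 433494437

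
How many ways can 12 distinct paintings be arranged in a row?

The number of ways to arrange 12 distinct objects is 12!.

Final answer: 12! = 479001600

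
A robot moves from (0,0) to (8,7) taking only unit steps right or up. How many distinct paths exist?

Each path has 8 right steps and 7 up steps in some order (15 steps total).
Choose which 7 of the 15 steps are up: C(15,7).

Final answer: C(15,7) = 6435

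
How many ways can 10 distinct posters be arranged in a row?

The number of ways to arrange 10 distinct objects is 10!.

Final answer: 10! = 3628800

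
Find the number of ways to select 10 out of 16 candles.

C(16,10) = 16!/(10! x 6!).

Final answer: \binom{16}{10} = 8008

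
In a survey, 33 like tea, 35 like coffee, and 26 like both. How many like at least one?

|A union B| = |A| + |B| - |A intersect B| = 33 + 35 - 26.

Final answer: 42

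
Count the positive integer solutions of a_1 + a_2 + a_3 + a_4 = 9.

Substitute a'_i = a_i - 1 (so a'_i >= 0). Then sum a'_i = 9 - 4 = 5.
Stars and bars: C(5+4-1, 4-1) = C(8,3).

Final answer: C(8,3) = 56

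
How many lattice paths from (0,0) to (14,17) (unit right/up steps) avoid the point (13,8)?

Total paths to (14,17): C(31,17) = 265182525.
Paths through (13,8): C(21,8) x C(10,9) = 2034900.
Avoiding (13,8): 265182525 - 2034900.

Final answer: 263147625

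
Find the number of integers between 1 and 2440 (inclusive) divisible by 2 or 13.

Multiples of 2: 1220. Multiples of 13: 187. Of both (lcm=26): 93.
By inclusion-exclusion: 1220 + 187 - 93.

Final answer: 1314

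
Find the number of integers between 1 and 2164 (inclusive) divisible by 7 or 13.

Multiples of 7: 309. Multiples of 13: 166. Of both (lcm=91): 23.
By inclusion-exclusion: 309 + 166 - 23.

Final answer: 452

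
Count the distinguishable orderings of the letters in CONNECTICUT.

Letters (C:3, E:1, I:1, N:2, O:1, T:2, U:1). Total letters: 11.
Permutations = 11!/(3! x 2! x 2!).

Final answer: 1663200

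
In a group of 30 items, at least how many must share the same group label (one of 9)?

There are 9 possible values for group label (one of 9). With 30 items and 9 categories, by pigeonhole: ceiling(30/9).

Final answer: 4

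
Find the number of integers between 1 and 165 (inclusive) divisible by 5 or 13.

Multiples of 5: 33. Multiples of 13: 12. Of both (lcm=65): 2.
By inclusion-exclusion: 33 + 12 - 2.

Final answer: 43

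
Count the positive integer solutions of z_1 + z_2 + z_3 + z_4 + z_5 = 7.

Substitute z'_i = z_i - 1 (so z'_i >= 0). Then sum z'_i = 7 - 5 = 2.
Stars and bars: C(2+5-1, 5-1) = C(6,4).

Final answer: C(6,4) = 15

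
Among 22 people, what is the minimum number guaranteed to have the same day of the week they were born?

There are 7 possible values for day of the week they were born. With 22 people and 7 categories, by pigeonhole: ceiling(22/7).

Final answer: 4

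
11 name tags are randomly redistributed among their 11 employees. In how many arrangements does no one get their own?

D(n) = (n-1)(D(n-1) + D(n-2)), D(0)=1, D(1)=0.
D(2) = 1 x (0 + 1) = 1
D(3) = 2 x (1 + 0) = 2
D(4) = 3 x (2 + 1) = 9
D(5) = 4 x (9 + 2) = 44
D(6) = 5 x (44 + 9) = 265
D(7) = 6 x (265 + 44) = 1854
D(8) = 7 x (1854 + 265) = 14833
D(9) = 8 x (14833 + 1854) = 133496
D(10) = 9 x (133496 + 14833) = 1334961
D(11) = 10 x (D(10) + D(9)) = 10 x (1334961 + 133496)

Final answer: D(11) = 14684570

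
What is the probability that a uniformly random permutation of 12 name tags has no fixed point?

D(n) = (n-1)(D(n-1) + D(n-2)), D(0)=1, D(1)=0.
Building up: D(2)=1, D(3)=2, D(4)=9, D(5)=44, D(6)=265, D(7)=1854, D(8)=14833, D(9)=133496, D(10)=1334961, D(11)=14684570, D(12)=176214841.
Total arrangements: 12! = 479001600.
Probability = D(12)/12! = 16019531/43545600.

Final answer: D(12)/12! = 176214841/479001600 = 0.367879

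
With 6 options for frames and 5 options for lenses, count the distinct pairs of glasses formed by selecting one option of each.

By the multiplication principle: 6 x 5.

Final answer: 30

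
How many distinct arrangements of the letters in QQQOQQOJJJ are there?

Letters (J:3, O:2, Q:5). Total letters: 10.
Permutations = 10!/(5! x 3! x 2!).

Final answer: 2520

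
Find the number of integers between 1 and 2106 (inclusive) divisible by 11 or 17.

Multiples of 11: 191. Multiples of 17: 123. Of both (lcm=187): 11.
By inclusion-exclusion: 191 + 123 - 11.

Final answer: 303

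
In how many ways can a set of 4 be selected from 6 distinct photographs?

C(6,4) = 6!/(4! x (6-4)!).

Final answer: C(6,4) = 15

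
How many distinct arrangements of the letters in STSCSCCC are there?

Letters (C:4, S:3, T:1). Total letters: 8.
Permutations = 8!/(4! x 3!).

Final answer: 280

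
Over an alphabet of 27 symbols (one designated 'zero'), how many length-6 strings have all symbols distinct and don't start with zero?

The leading digit has 26 choices (anything but zero); the next has 26 (anything but the first), then 25, and so on, one fewer each time.
Total: 26 x 26 x 25 x 24 x 23 x 22.

Final answer: 205233600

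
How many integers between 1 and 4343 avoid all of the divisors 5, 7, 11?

|div by 5|=868, |div by 7|=620, |div by 11|=394.
|div by 5&7|=124, |div by 5&11|=78, |div by 7&11|=56, |div by all|=11.
By inclusion-exclusion, divisible by at least one: 868+620+394-124-78-56+11 = 1635.
Not divisible by any: 4343 - 1635.

Final answer: 2708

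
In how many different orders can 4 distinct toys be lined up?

The number of ways to arrange 4 distinct objects is 4!.

Final answer: 4! = 24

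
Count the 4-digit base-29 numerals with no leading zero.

In base 29, the leading digit has 28 choices (1..28); each of the remaining 3 digits has 29 choices.
Total: 28 x 29^3.

Final answer: 682892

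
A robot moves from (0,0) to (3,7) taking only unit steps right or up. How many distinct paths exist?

Each path has 3 right steps and 7 up steps in some order (10 steps total).
Choose which 7 of the 10 steps are up: C(10,7).

Final answer: C(10,7) = 120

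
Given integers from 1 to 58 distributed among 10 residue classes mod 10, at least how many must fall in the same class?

By pigeonhole with 58 objects and 10 categories: ceiling(58/10).

Final answer: 6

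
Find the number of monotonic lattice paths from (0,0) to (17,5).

Each path has 17 right steps and 5 up steps in some order (22 steps total).
Choose which 5 of the 22 steps are up: C(22,5).

Final answer: C(22,5) = 26334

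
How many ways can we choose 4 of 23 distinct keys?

C(23,4) = 23!/(4! x 19!).

Final answer: \binom{23}{4} = 8855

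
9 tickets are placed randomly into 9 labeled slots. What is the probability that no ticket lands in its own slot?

D(n) = (n-1)(D(n-1) + D(n-2)), D(0)=1, D(1)=0.
Building up: D(2)=1, D(3)=2, D(4)=9, D(5)=44, D(6)=265, D(7)=1854, D(8)=14833, D(9)=133496.
Total arrangements: 9! = 362880.
Probability = D(9)/9! = 16687/45360.

Final answer: D(9)/9! = 133496/362880 = 0.367879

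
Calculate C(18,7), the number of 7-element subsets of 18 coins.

C(18,7) = 18!/(7! x 11!).

Final answer: \binom{18}{7} = 31824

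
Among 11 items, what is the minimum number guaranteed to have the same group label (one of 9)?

There are 9 possible values for group label (one of 9). With 11 items and 9 categories, by pigeonhole: ceiling(11/9).

Final answer: 2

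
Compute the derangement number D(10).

Derangements satisfy D(n) = (n-1)(D(n-1) + D(n-2)), starting from D(0)=1, D(1)=0.
Building up: D(2)=1, D(3)=2, D(4)=9, D(5)=44, D(6)=265, D(7)=1854, D(8)=14833, D(9)=133496.
D(10) = 9 x (D(9) + D(8)) = 9 x (133496 + 14833).

Final answer: D(10) = 1334961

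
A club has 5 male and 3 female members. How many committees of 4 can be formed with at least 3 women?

Sum over valid woman counts:
C(3,3)C(5,1).

Final answer: 5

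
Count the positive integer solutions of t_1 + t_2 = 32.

Substitute t'_i = t_i - 1 (so t'_i >= 0). Then sum t'_i = 32 - 2 = 30.
Stars and bars: C(30+2-1, 2-1) = C(31,1).

Final answer: C(31,1) = 31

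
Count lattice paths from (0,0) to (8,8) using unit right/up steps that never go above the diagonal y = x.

Total monotonic paths to (8,8): C(16,8) = 12870.
By the reflection principle, paths that go above the diagonal number C(16,9) = 11440.
Valid Dyck paths: 12870 - 11440.
(This is the Catalan number C_{8}.)

Final answer: C_{8} = 1430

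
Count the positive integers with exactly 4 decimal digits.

The leading digit cannot be 0 (9 options); the other 3 digits can be anything (10 options each).
Total: 9 x 10^3.

Final answer: 9000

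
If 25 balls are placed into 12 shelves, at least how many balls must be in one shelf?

By the pigeonhole principle: ceiling(25/12).

Final answer: 3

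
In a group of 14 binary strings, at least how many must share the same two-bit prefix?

There are 4 possible values for two-bit prefix. With 14 binary strings and 4 categories, by pigeonhole: ceiling(14/4).

Final answer: 4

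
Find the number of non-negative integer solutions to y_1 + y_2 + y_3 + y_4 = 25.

Stars and bars with 25 stars and 3 bars:
C(25+4-1, 4-1) = C(28,3).

Final answer: C(28,3) = 3276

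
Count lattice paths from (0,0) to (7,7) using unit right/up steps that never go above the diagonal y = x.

Total monotonic paths to (7,7): C(14,7) = 3432.
A path is bad iff it touches y = x + 1; reflecting its initial segment maps bad paths bijectively onto all paths to (6,8), of which there are C(14,8) = 3003.
Valid Dyck paths: 3432 - 3003.
(These counts are the Catalan numbers.)

Final answer: C_{7} = 429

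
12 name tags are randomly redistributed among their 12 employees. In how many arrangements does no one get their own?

Use the recurrence D(n) = (n-1)(D(n-1) + D(n-2)) with D(0)=1, D(1)=0.
D(2) = 1 x (0 + 1) = 1
D(3) = 2 x (1 + 0) = 2
D(4) = 3 x (2 + 1) = 9
D(5) = 4 x (9 + 2) = 44
D(6) = 5 x (44 + 9) = 265
D(7) = 6 x (265 + 44) = 1854
D(8) = 7 x (1854 + 265) = 14833
D(9) = 8 x (14833 + 1854) = 133496
D(10) = 9 x (133496 + 14833) = 1334961
D(11) = 10 x (1334961 + 133496) = 14684570
D(12) = 11 x (D(11) + D(10)) = 11 x (14684570 + 1334961)

Final answer: D(12) = 176214841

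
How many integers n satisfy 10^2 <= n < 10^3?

The leading digit cannot be 0 (9 options); the other 2 digits can be anything (10 options each).
Total: 9 x 10^2.

Final answer: 900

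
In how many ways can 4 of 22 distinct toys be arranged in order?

P(22,4) = 22!/(22-4)! = 22!/18!.

Final answer: P(22,4) = 175560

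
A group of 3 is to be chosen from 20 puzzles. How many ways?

C(20,3) = 20!/(3! x (20-3)!).

Final answer: C(20,3) = 1140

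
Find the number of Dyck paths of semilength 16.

Total monotonic paths to (16,16): C(32,16) = 601080390.
By the reflection principle, paths that go above the diagonal number C(32,17) = 565722720.
Valid Dyck paths: 601080390 - 565722720.
(This is the Catalan number C_{16}.)

Final answer: C_{16} = 35357670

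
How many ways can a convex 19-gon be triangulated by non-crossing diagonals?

This is counted by the nth Catalan number C_n. Here n = 19 - 2 = 17.
Using C_0 = 1 and C_(k+1) = C_k x 2(2k+1)/(k+2), build up term by term: C_1=1, C_2=2, C_3=5, C_4=14, C_5=42, C_6=132, C_7=429, C_8=1430, C_9=4862, C_10=16796, C_11=58786, C_12=208012, C_13=742900, C_14=2674440, C_15=9694845, C_16=35357670, C_17=129644790.

Final answer: C_{17} = 129644790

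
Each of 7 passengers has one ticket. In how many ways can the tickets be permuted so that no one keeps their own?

D(n) = (n-1)(D(n-1) + D(n-2)), D(0)=1, D(1)=0.
D(2) = 1 x (0 + 1) = 1
D(3) = 2 x (1 + 0) = 2
D(4) = 3 x (2 + 1) = 9
D(5) = 4 x (9 + 2) = 44
D(6) = 5 x (44 + 9) = 265
D(7) = 6 x (D(6) + D(5)) = 6 x (265 + 44)

Final answer: D(7) = 1854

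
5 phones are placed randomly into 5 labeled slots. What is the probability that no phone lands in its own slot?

Use the recurrence D(n) = (n-1)(D(n-1) + D(n-2)) with D(0)=1, D(1)=0.
Building up: D(2)=1, D(3)=2, D(4)=9, D(5)=44.
Total arrangements: 5! = 120.
Probability = D(5)/5! = 11/30.

Final answer: D(5)/5! = 44/120 = 0.366667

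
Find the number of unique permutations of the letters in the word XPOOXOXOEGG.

Letters (E:1, G:2, O:4, P:1, X:3). Total letters: 11.
Permutations = 11!/(4! x 3! x 2!).

Final answer: 138600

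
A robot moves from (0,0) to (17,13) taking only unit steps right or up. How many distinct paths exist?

Each path has 17 right steps and 13 up steps in some order (30 steps total).
Choose which 13 of the 30 steps are up: C(30,13).

Final answer: C(30,13) = 119759850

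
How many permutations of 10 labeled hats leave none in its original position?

D(n) = (n-1)(D(n-1) + D(n-2)), D(0)=1, D(1)=0.
D(2) = 1 x (0 + 1) = 1
D(3) = 2 x (1 + 0) = 2
D(4) = 3 x (2 + 1) = 9
D(5) = 4 x (9 + 2) = 44
D(6) = 5 x (44 + 9) = 265
D(7) = 6 x (265 + 44) = 1854
D(8) = 7 x (1854 + 265) = 14833
D(9) = 8 x (14833 + 1854) = 133496
D(10) = 9 x (D(9) + D(8)) = 9 x (133496 + 14833)

Final answer: D(10) = 1334961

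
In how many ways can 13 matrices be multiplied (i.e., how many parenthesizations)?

This is counted by the nth Catalan number C_n. Here n = 13 - 1 = 12.
C_n = (2n)!/(n!(n+1)!), so C_{12} = 24!/(12! x 13!) = C(24,12)/13 = 2704156/13.

Final answer: C_{12} = 208012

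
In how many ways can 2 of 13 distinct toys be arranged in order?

P(13,2) = 13!/(13-2)! = 13!/11!.

Final answer: P(13,2) = 156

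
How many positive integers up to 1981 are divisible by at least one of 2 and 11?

Multiples of 2: 990. Multiples of 11: 180. Of both (lcm=22): 90.
By inclusion-exclusion: 990 + 180 - 90.

Final answer: 1080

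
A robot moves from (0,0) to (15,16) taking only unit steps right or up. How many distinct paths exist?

Each path has 15 right steps and 16 up steps in some order (31 steps total).
Choose which 16 of the 31 steps are up: C(31,16).

Final answer: C(31,16) = 300540195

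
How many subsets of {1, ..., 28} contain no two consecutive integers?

Let a(n) count such subsets of {1, ..., n}. Either n is excluded (a(n-1) ways) or n is included, forcing n-1 out (a(n-2) ways), so a(n) = a(n-1) + a(n-2) with a(1)=2, a(2)=3.
Iterating the recurrence: a(1)=2, a(2)=3, a(3)=5, a(4)=8, a(5)=13, a(6)=21, a(7)=34, a(8)=55, a(9)=89, a(10)=144, a(11)=233, a(12)=377, a(13)=610, a(14)=987, a(15)=1597, a(16)=2584, a(17)=4181, a(18)=6765, a(19)=10946, a(20)=17711, a(21)=28657, a(22)=46368, a(23)=75025, a(24)=121393, a(25)=196418, a(26)=317811, a(27)=514229, a(28)=832040.

Final answer: 832040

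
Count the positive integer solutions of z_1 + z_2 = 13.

Substitute z'_i = z_i - 1 (so z'_i >= 0). Then sum z'_i = 13 - 2 = 11.
Stars and bars: C(11+2-1, 2-1) = C(12,1).

Final answer: C(12,1) = 12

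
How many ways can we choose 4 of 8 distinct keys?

C(8,4) = 8!/(4! x 4!).

Final answer: \binom{8}{4} = 70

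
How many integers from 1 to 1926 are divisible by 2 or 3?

Multiples of 2: 963. Multiples of 3: 642. Of both (lcm=6): 321.
By inclusion-exclusion: 963 + 642 - 321.

Final answer: 1284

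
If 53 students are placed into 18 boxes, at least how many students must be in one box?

By the pigeonhole principle: ceiling(53/18).

Final answer: 3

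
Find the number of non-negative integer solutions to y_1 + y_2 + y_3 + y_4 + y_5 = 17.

Stars and bars with 17 stars and 4 bars:
C(17+5-1, 5-1) = C(21,4).

Final answer: C(21,4) = 5985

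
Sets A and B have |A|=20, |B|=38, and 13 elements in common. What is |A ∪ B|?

|A union B| = |A| + |B| - |A intersect B| = 20 + 38 - 13.

Final answer: 45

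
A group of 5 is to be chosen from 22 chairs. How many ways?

C(22,5) = 22!/(5! x (22-5)!).

Final answer: C(22,5) = 26334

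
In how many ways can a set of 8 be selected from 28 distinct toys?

C(28,8) = 28!/(8! x 20!).

Final answer: \binom{28}{8} = 3108105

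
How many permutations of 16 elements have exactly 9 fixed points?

Choose which 9 elements are fixed: C(16,9) = 11440.
Derange the remaining 7 using D(j) = (j-1)(D(j-1) + D(j-2)), D(0)=1, D(1)=0: D(2)=1, D(3)=2, D(4)=9, D(5)=44, D(6)=265, D(7)=1854.
Total: 11440 x 1854.

Final answer: C(16,9) D(7) = 21209760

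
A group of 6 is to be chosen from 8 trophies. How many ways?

C(8,6) = 8!/(6! x 2!).

Final answer: \binom{8}{6} = 28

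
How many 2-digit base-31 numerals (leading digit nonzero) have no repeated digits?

The leading digit has 30 choices (anything but zero); the next has 30 (anything but the first), then 29, and so on, one fewer each time.
Total: 30 x 30.

Final answer: 900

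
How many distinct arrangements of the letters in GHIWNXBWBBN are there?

Letters (B:3, G:1, H:1, I:1, N:2, W:2, X:1). Total letters: 11.
Permutations = 11!/(3! x 2! x 2!).

Final answer: 1663200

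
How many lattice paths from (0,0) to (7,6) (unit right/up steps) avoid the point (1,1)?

Total paths to (7,6): C(13,6) = 1716.
Paths through (1,1): C(2,1) x C(11,5) = 924.
Avoiding (1,1): 1716 - 924.

Final answer: 792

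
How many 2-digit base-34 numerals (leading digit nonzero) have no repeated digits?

The leading digit has 33 choices (anything but zero); the next has 33 (anything but the first), then 32, and so on, one fewer each time.
Total: 33 x 33.

Final answer: 1089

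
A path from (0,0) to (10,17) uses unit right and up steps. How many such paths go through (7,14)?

Paths (0,0)->(7,14): C(21,14) = 116280.
Paths (7,14)->(10,17): C(6,3) = 20.
By multiplication principle: 116280 x 20.

Final answer: 2325600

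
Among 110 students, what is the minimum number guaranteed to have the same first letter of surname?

There are 26 possible values for first letter of surname. With 110 students and 26 categories, by pigeonhole: ceiling(110/26).

Final answer: 5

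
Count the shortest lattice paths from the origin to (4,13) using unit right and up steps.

Each path has 4 right steps and 13 up steps in some order (17 steps total).
Choose which 13 of the 17 steps are up: C(17,13).

Final answer: C(17,13) = 2380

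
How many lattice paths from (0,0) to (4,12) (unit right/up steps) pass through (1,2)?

Paths (0,0)->(1,2): C(3,2) = 3.
Paths (1,2)->(4,12): C(13,10) = 286.
By multiplication principle: 3 x 286.

Final answer: 858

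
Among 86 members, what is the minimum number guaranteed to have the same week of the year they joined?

There are 52 possible values for week of the year they joined. With 86 members and 52 categories, by pigeonhole: ceiling(86/52).

Final answer: 2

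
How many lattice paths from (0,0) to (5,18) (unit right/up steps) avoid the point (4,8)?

Total paths to (5,18): C(23,18) = 33649.
Paths through (4,8): C(12,8) x C(11,10) = 5445.
Avoiding (4,8): 33649 - 5445.

Final answer: 28204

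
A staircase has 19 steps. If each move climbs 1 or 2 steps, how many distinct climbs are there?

Let f(n) count the ways. The last step is size 1 or 2, so f(n) = f(n-1) + f(n-2) with f(1)=1, f(2)=2.
Iterating the recurrence: f(1)=1, f(2)=2, f(3)=3, f(4)=5, f(5)=8, f(6)=13, f(7)=21, f(8)=34, f(9)=55, f(10)=89, f(11)=144, f(12)=233, f(13)=377, f(14)=610, f(15)=987, f(16)=1597, f(17)=2584, f(18)=4181, f(19)=6765.

Final answer: 6765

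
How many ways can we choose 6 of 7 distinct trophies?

C(7,6) = 7!/(6! x (7-6)!).

Final answer: C(7,6) = 7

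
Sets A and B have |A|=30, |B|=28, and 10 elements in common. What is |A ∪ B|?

|A union B| = |A| + |B| - |A intersect B| = 30 + 28 - 10.

Final answer: 48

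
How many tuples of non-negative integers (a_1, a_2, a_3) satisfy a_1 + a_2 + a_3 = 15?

Stars and bars with 15 stars and 2 bars:
C(15+3-1, 3-1) = C(17,2).

Final answer: C(17,2) = 136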